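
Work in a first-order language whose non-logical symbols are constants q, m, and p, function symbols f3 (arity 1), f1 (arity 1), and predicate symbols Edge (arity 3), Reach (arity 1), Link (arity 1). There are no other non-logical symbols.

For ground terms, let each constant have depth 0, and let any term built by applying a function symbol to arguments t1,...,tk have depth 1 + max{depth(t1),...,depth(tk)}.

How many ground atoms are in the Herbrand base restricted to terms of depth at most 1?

747

First count ground terms of depth ≤ 1.
Count level by level. With function symbols f3/1, f1/1, the terms of depth ≤ k are the 3 constants together with each function applied to depth-≤(k−1) tuples, so N_k = 3 + N_{k-1} + N_{k-1}.
N_0 = 3
N_1 = 3 + 3 + 3 = 9
Explicitly: q, m, p, f3(q), f3(m), f3(p), f1(q), f1(m), f1(p).
So |H| = 9.
Ground atoms are formed by filling each argument slot of a predicate with a term from H, so an r-ary predicate gives |H|^r atoms:
  Edge: 9^3 = 729;  Reach: 9;  Link: 9
Total ground atoms: 729 + 9 + 9 = 747.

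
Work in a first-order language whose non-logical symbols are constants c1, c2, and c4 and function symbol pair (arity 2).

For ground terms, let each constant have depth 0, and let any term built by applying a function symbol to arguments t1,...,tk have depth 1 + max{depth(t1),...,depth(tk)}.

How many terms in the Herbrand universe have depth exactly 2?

Let N_k count ground terms of depth at most k. Each non-constant term of depth ≤ k is some function symbol applied to depth-≤(k−1) arguments, giving N_k = 3 + N_{k-1}^2.
N_0 = 3
N_1 = 3 + 3^2 = 12
N_2 = 3 + 12^2 = 147
Terms of depth exactly 2: N_2 − N_1 = 147 − 12 = 135.

135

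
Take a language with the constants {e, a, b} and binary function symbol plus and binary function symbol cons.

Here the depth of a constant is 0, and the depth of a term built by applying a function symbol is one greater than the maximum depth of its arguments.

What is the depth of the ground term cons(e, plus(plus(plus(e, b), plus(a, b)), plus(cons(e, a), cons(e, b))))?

depth(plus(e, b)) = 1 + max(0, 0) = 1
depth(plus(a, b)) = 1 + max(0, 0) = 1
depth(plus(plus(e, b), plus(a, b))) = 1 + max(1, 1) = 2
depth(cons(e, a)) = 1 + max(0, 0) = 1
depth(cons(e, b)) = 1 + max(0, 0) = 1
depth(plus(cons(e, a), cons(e, b))) = 1 + max(1, 1) = 2
depth(plus(plus(plus(e, b), plus(a, b)), plus(cons(e, a), cons(e, b)))) = 1 + max(2, 2) = 3
depth(cons(e, plus(plus(plus(e, b), plus(a, b)), plus(cons(e, a), cons(e, b))))) = 1 + max(0, 3) = 4

4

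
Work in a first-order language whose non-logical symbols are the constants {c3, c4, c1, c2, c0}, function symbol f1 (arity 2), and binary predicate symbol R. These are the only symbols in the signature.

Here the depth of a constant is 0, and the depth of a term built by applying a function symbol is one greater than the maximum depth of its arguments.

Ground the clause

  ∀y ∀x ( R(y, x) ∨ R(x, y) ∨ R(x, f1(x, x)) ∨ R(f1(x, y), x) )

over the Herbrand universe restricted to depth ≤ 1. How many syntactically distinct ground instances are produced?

Ground terms of depth ≤ 1:
  Count level by level. With function symbols f1/2, the terms of depth ≤ k are the 5 constants together with each function applied to depth-≤(k−1) tuples, so N_k = 5 + N_{k-1}^2.
  N_0 = 5
  N_1 = 5 + 5^2 = 30
So there are 30 ground terms available for substitution.
The body mentions every one of the 2 quantified variables; since ground terms form a free algebra, no two substitutions collapse to the same formula.
Number of ground instances = 30^2 = 900.

900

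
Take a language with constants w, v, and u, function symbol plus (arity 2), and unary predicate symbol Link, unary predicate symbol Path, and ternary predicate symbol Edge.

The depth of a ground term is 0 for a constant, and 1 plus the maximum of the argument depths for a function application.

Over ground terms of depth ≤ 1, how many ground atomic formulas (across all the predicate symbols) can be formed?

1752

First count ground terms of depth ≤ 1.
Count level by level. With function symbols plus/2, the terms of depth ≤ k are the 3 constants together with each function applied to depth-≤(k−1) tuples, so N_k = 3 + N_{k-1}^2.
N_0 = 3
N_1 = 3 + 3^2 = 12
Explicitly: w, v, u, plus(w, w), plus(w, v), plus(w, u), plus(v, w), plus(v, v), plus(v, u), plus(u, w), plus(u, v), plus(u, u).
So |H| = 12.
A ground atom is a predicate applied to a tuple of terms from H, so the count is the sum over predicates of |H|^arity:
  Link: 12;  Path: 12;  Edge: 12^3 = 1728
Total ground atoms: 12 + 12 + 1728 = 1752.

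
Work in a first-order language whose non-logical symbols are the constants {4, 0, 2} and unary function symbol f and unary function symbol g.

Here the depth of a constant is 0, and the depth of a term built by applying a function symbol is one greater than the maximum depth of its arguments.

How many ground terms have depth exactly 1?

Let N_k = |{terms of depth ≤ k}|. Then N_0 = 3 and N_k = 3 + N_{k-1} + N_{k-1} for k ≥ 1 (one summand per function symbol, arity giving the exponent).
N_0 = 3
N_1 = 3 + 3 + 3 = 9
Terms of depth exactly 1: N_1 − N_0 = 9 − 3 = 6.

6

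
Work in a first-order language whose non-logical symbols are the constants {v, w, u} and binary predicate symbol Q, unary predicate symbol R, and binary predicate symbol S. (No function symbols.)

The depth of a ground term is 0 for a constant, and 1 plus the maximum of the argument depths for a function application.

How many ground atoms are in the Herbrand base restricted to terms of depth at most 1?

21

First count ground terms of depth ≤ 1.
With no function symbols every ground term is a constant, so there are exactly 3 ground terms at every depth bound.
N_0 = 3
N_1 = 3
So |H| = 3.
A ground atom is a predicate applied to a tuple of terms from H, so the count is the sum over predicates of |H|^arity:
  Q: 3^2 = 9;  R: 3;  S: 3^2 = 9
Total ground atoms: 9 + 3 + 9 = 21.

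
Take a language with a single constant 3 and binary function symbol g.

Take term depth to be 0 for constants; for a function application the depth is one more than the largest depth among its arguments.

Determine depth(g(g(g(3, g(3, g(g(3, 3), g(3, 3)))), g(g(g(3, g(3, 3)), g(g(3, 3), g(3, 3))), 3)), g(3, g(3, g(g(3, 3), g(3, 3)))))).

depth(g(3, 3)) = 1 + max(0, 0) = 1
depth(g(g(3, 3), g(3, 3))) = 1 + max(1, 1) = 2
depth(g(3, g(g(3, 3), g(3, 3)))) = 1 + max(0, 2) = 3
depth(g(3, g(3, g(g(3, 3), g(3, 3))))) = 1 + max(0, 3) = 4
depth(g(3, g(3, 3))) = 1 + max(0, 1) = 2
depth(g(g(3, g(3, 3)), g(g(3, 3), g(3, 3)))) = 1 + max(2, 2) = 3
depth(g(g(g(3, g(3, 3)), g(g(3, 3), g(3, 3))), 3)) = 1 + max(3, 0) = 4
depth(g(g(3, g(3, g(g(3, 3), g(3, 3)))), g(g(g(3, g(3, 3)), g(g(3, 3), g(3, 3))), 3))) = 1 + max(4, 4) = 5
depth(g(g(g(3, g(3, g(g(3, 3), g(3, 3)))), g(g(g(3, g(3, 3)), g(g(3, 3), g(3, 3))), 3)), g(3, g(3, g(g(3, 3), g(3, 3)))))) = 1 + max(5, 4) = 6

6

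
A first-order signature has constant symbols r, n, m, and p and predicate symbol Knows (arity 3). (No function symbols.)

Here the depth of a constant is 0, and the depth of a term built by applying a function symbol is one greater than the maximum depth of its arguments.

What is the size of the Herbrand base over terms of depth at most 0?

64

First count ground terms of depth ≤ 0.
With no function symbols every ground term is a constant, so there are exactly 4 ground terms at every depth bound.
N_0 = 4
Explicitly: r, n, m, p.
So |H| = 4.
Each predicate of arity r yields |H|^r ground atoms (one per choice of an r-tuple from H):
  Knows: 4^3 = 64
Total ground atoms: 64.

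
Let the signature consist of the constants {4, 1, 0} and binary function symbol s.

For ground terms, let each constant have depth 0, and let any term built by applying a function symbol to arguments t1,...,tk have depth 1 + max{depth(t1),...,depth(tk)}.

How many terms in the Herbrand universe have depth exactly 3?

21465

Count level by level. With function symbols s/2, the terms of depth ≤ k are the 3 constants together with each function applied to depth-≤(k−1) tuples, so N_k = 3 + N_{k-1}^2.
N_0 = 3
N_1 = 3 + 3^2 = 12
N_2 = 3 + 12^2 = 147
N_3 = 3 + 147^2 = 21612
Terms of depth exactly 3: N_3 − N_2 = 21612 − 147 = 21465.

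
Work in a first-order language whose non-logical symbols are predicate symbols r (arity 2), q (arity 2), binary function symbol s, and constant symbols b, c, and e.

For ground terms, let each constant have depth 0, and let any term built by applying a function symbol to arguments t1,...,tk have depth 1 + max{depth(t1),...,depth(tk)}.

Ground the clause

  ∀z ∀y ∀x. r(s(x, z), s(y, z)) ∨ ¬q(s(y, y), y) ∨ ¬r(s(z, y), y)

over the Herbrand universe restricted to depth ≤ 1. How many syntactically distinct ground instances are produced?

1728

Ground terms of depth ≤ 1:
  Write N_k for the number of ground terms of depth ≤ k. A term of depth ≤ k is either a constant or a function symbol applied to arguments of depth ≤ k−1, so N_k = 3 + N_{k-1}^2.
  N_0 = 3
  N_1 = 3 + 3^2 = 12
So there are 12 ground terms available for substitution.
The clause has 3 distinct variables (z, y, x), each appearing in the body. In the free term algebra distinct substitutions yield syntactically distinct ground instances.
Number of ground instances = 12^3 = 1728.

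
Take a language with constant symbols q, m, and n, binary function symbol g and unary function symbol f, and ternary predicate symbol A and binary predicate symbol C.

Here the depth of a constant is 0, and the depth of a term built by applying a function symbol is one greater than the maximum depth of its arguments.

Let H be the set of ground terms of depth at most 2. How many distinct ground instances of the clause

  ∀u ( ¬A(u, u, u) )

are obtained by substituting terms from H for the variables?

Ground terms of depth ≤ 2:
  Count level by level. With function symbols g/2, f/1, the terms of depth ≤ k are the 3 constants together with each function applied to depth-≤(k−1) tuples, so N_k = 3 + N_{k-1}^2 + N_{k-1}.
  N_0 = 3
  N_1 = 3 + 3^2 + 3 = 15
  N_2 = 3 + 15^2 + 15 = 243
So there are 243 ground terms available for substitution.
The body mentions the single quantified variable u; since ground terms form a free algebra, no two substitutions collapse to the same formula.
Number of ground instances = 243.

243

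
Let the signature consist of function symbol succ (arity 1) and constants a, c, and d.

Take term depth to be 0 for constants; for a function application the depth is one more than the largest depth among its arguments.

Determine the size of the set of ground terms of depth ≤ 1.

6

Count level by level. With function symbols succ/1, the terms of depth ≤ k are the 3 constants together with each function applied to depth-≤(k−1) tuples, so N_k = 3 + N_{k-1}.
N_0 = 3
N_1 = 3 + 3 = 6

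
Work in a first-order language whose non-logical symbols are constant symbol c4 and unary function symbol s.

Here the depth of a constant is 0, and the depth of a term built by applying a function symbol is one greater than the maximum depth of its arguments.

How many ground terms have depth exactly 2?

1

Let N_k = |{terms of depth ≤ k}|. Then N_0 = 1 and N_k = 1 + N_{k-1} for k ≥ 1 (one summand per function symbol, arity giving the exponent).
N_0 = 1
N_1 = 1 + 1 = 2
N_2 = 1 + 2 = 3
Terms of depth exactly 2: N_2 − N_1 = 3 − 2 = 1.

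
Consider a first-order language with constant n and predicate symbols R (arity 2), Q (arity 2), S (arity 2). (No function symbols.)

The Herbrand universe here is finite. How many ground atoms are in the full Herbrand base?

3

With no function symbols, the Herbrand universe is just the 1 constant.
Ground atoms per predicate: R: 1^2 = 1, Q: 1^2 = 1, S: 1^2 = 1.
Herbrand base size = 1 + 1 + 1 = 3.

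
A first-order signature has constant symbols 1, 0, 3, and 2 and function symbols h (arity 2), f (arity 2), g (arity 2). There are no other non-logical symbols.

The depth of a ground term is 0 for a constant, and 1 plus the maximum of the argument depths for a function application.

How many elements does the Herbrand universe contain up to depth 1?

Let N_k = |{terms of depth ≤ k}|. Then N_0 = 4 and N_k = 4 + N_{k-1}^2 + N_{k-1}^2 + N_{k-1}^2 for k ≥ 1 (one summand per function symbol, arity giving the exponent).
N_0 = 4
N_1 = 4 + 4^2 + 4^2 + 4^2 = 52

52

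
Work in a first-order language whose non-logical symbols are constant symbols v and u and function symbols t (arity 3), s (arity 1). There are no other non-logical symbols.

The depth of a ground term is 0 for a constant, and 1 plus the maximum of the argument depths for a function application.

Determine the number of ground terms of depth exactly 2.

If N_k denotes the number of depth-≤k ground terms, the 2 constants give N_0 = 2, and each function symbol of arity r contributes N_{k-1}^r new terms at level k: N_k = 2 + N_{k-1}^3 + N_{k-1}.
N_0 = 2
N_1 = 2 + 2^3 + 2 = 12
N_2 = 2 + 12^3 + 12 = 1742
Terms of depth exactly 2: N_2 − N_1 = 1742 − 12 = 1730.

1730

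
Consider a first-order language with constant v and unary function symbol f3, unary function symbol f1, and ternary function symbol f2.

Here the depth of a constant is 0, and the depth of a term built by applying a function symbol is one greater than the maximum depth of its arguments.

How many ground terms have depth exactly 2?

Count level by level. With function symbols f3/1, f1/1, f2/3, the terms of depth ≤ k are the 1 constant together with each function applied to depth-≤(k−1) tuples, so N_k = 1 + N_{k-1} + N_{k-1} + N_{k-1}^3.
N_0 = 1
N_1 = 1 + 1 + 1 + 1^3 = 4
N_2 = 1 + 4 + 4 + 4^3 = 73
Terms of depth exactly 2: N_2 − N_1 = 73 − 4 = 69.

69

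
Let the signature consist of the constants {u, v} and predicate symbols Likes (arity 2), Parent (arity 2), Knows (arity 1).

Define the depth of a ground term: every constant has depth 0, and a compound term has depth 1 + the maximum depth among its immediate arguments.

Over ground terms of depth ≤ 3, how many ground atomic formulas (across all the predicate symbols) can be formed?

First count ground terms of depth ≤ 3.
With no function symbols every ground term is a constant, so there are exactly 2 ground terms at every depth bound.
N_0 = 2
N_1 = 2
N_2 = 2
N_3 = 2
Explicitly: u, v.
So |H| = 2.
For each predicate symbol, the number of ground atoms is |H| raised to its arity; summing:
  Likes: 2^2 = 4;  Parent: 2^2 = 4;  Knows: 2
Total ground atoms: 4 + 4 + 2 = 10.

10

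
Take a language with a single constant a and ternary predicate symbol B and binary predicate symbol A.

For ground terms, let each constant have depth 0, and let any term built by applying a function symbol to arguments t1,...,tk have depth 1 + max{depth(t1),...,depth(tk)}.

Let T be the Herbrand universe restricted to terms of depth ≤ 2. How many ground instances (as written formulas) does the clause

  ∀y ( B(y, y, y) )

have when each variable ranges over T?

1

Ground terms of depth ≤ 2:
  With no function symbols every ground term is a constant, so there is exactly 1 ground term at every depth bound.
  N_0 = 1
  N_1 = 1
  N_2 = 1
  Explicitly: a.
So there is exactly 1 ground term available for substitution.
The clause has 1 distinct variable (y), which appears in the body. In the free term algebra distinct substitutions yield syntactically distinct ground instances.
Number of ground instances = 1.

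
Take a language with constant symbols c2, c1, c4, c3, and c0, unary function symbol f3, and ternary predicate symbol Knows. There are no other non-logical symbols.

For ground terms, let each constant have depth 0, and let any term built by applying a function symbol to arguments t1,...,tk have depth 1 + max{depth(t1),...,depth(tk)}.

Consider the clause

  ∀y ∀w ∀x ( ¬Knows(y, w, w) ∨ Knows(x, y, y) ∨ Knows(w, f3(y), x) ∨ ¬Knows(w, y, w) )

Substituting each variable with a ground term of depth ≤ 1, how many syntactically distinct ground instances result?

Ground terms of depth ≤ 1:
  Count level by level. With function symbols f3/1, the terms of depth ≤ k are the 5 constants together with each function applied to depth-≤(k−1) tuples, so N_k = 5 + N_{k-1}.
  N_0 = 5
  N_1 = 5 + 5 = 10
So there are 10 ground terms available for substitution.
Each of y, w, x ranges independently over the available ground terms, and distinct assignments produce distinct instances.
Number of ground instances = 10^3 = 1000.

1000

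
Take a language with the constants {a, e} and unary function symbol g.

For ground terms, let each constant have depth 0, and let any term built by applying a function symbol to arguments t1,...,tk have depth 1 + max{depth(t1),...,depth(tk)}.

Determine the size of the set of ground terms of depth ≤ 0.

Let N_k count ground terms of depth at most k. Each non-constant term of depth ≤ k is some function symbol applied to depth-≤(k−1) arguments, giving N_k = 2 + N_{k-1}.
N_0 = 2
Explicitly: a, e.

2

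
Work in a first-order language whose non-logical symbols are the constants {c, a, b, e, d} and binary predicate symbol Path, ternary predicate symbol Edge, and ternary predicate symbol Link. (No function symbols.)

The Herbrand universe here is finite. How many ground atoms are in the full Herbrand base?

275

With no function symbols, the Herbrand universe is just the 5 constants.
Ground atoms per predicate: Path: 5^2 = 25, Edge: 5^3 = 125, Link: 5^3 = 125.
Herbrand base size = 25 + 125 + 125 = 275.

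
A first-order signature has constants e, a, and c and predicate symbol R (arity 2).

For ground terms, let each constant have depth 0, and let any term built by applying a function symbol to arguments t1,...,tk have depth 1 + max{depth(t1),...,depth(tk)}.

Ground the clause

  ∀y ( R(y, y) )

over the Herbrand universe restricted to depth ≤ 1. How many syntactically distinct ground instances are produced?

3

Ground terms of depth ≤ 1:
  With no function symbols every ground term is a constant, so there are exactly 3 ground terms at every depth bound.
  N_0 = 3
  N_1 = 3
  Explicitly: e, a, c.
So there are 3 ground terms available for substitution.
The clause has 1 distinct variable (y), which appears in the body. In the free term algebra distinct substitutions yield syntactically distinct ground instances.
Number of ground instances = 3.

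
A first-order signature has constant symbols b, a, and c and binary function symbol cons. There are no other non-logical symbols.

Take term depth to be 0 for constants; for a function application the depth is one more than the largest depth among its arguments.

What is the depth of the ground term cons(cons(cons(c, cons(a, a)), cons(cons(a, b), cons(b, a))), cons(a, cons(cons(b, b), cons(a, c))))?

depth(cons(a, a)) = 1 + max(0, 0) = 1
depth(cons(c, cons(a, a))) = 1 + max(0, 1) = 2
depth(cons(a, b)) = 1 + max(0, 0) = 1
depth(cons(b, a)) = 1 + max(0, 0) = 1
depth(cons(cons(a, b), cons(b, a))) = 1 + max(1, 1) = 2
depth(cons(cons(c, cons(a, a)), cons(cons(a, b), cons(b, a)))) = 1 + max(2, 2) = 3
depth(cons(b, b)) = 1 + max(0, 0) = 1
depth(cons(a, c)) = 1 + max(0, 0) = 1
depth(cons(cons(b, b), cons(a, c))) = 1 + max(1, 1) = 2
depth(cons(a, cons(cons(b, b), cons(a, c)))) = 1 + max(0, 2) = 3
depth(cons(cons(cons(c, cons(a, a)), cons(cons(a, b), cons(b, a))), cons(a, cons(cons(b, b), cons(a, c))))) = 1 + max(3, 3) = 4

4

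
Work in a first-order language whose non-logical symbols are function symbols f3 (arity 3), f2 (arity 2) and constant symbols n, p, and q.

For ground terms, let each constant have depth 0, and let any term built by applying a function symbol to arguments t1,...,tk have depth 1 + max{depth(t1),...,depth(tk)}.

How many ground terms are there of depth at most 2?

Count level by level. With function symbols f3/3, f2/2, the terms of depth ≤ k are the 3 constants together with each function applied to depth-≤(k−1) tuples, so N_k = 3 + N_{k-1}^3 + N_{k-1}^2.
N_0 = 3
N_1 = 3 + 3^3 + 3^2 = 39
N_2 = 3 + 39^3 + 39^2 = 60843

60843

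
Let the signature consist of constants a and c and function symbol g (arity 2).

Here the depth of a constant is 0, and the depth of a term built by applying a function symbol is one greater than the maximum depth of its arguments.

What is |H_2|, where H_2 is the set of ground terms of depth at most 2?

38

Write N_k for the number of ground terms of depth ≤ k. A term of depth ≤ k is either a constant or a function symbol applied to arguments of depth ≤ k−1, so N_k = 2 + N_{k-1}^2.
N_0 = 2
N_1 = 2 + 2^2 = 6
N_2 = 2 + 6^2 = 38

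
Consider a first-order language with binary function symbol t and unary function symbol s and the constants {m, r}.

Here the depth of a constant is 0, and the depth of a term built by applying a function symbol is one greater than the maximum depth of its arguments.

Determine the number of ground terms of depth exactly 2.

66

Let N_k count ground terms of depth at most k. Each non-constant term of depth ≤ k is some function symbol applied to depth-≤(k−1) arguments, giving N_k = 2 + N_{k-1}^2 + N_{k-1}.
N_0 = 2
N_1 = 2 + 2^2 + 2 = 8
N_2 = 2 + 8^2 + 8 = 74
Terms of depth exactly 2: N_2 − N_1 = 74 − 8 = 66.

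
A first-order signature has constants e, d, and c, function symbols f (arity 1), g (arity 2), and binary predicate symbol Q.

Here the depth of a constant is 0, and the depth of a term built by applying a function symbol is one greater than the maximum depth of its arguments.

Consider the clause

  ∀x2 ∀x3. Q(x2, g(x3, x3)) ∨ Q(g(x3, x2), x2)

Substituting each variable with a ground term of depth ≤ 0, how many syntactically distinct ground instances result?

Ground terms of depth ≤ 0:
  Write N_k for the number of ground terms of depth ≤ k. A term of depth ≤ k is either a constant or a function symbol applied to arguments of depth ≤ k−1, so N_k = 3 + N_{k-1} + N_{k-1}^2.
  N_0 = 3
  Explicitly: e, d, c.
So there are 3 ground terms available for substitution.
The clause has 2 distinct variables (x2, x3), each appearing in the body. In the free term algebra distinct substitutions yield syntactically distinct ground instances.
Number of ground instances = 3^2 = 9.

9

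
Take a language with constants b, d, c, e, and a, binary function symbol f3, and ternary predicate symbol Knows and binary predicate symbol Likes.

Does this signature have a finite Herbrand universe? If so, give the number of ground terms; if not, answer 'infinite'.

infinite

The signature has at least one function symbol (f3, arity 2) and at least one constant (b).
Iterating f3 gives infinitely many distinct ground terms: b, f3(b, b), f3(f3(b, b), f3(b, b)), ...
So the Herbrand universe is infinite.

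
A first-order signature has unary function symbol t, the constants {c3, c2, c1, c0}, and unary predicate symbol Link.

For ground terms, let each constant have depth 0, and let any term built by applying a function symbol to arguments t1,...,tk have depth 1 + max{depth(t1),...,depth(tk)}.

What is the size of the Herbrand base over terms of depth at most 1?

8

First count ground terms of depth ≤ 1.
Count level by level. With function symbols t/1, the terms of depth ≤ k are the 4 constants together with each function applied to depth-≤(k−1) tuples, so N_k = 4 + N_{k-1}.
N_0 = 4
N_1 = 4 + 4 = 8
Explicitly: c3, c2, c1, c0, t(c3), t(c2), t(c1), t(c0).
So |H| = 8.
Each predicate of arity r yields |H|^r ground atoms (one per choice of an r-tuple from H):
  Link: 8
Total ground atoms: 8.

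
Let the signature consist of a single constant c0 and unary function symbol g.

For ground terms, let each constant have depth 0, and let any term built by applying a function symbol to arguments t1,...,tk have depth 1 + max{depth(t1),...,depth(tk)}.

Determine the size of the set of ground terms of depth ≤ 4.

5

Let N_k = |{terms of depth ≤ k}|. Then N_0 = 1 and N_k = 1 + N_{k-1} for k ≥ 1 (one summand per function symbol, arity giving the exponent).
N_0 = 1
N_1 = 1 + 1 = 2
N_2 = 1 + 2 = 3
N_3 = 1 + 3 = 4
N_4 = 1 + 4 = 5
Explicitly: c0, g(c0), g(g(c0)), g(g(g(c0))), g(g(g(g(c0)))).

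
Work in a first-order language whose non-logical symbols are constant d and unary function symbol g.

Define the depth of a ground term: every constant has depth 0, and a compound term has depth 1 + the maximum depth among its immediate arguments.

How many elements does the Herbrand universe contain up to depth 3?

4

Let N_k = |{terms of depth ≤ k}|. Then N_0 = 1 and N_k = 1 + N_{k-1} for k ≥ 1 (one summand per function symbol, arity giving the exponent).
N_0 = 1
N_1 = 1 + 1 = 2
N_2 = 1 + 2 = 3
N_3 = 1 + 3 = 4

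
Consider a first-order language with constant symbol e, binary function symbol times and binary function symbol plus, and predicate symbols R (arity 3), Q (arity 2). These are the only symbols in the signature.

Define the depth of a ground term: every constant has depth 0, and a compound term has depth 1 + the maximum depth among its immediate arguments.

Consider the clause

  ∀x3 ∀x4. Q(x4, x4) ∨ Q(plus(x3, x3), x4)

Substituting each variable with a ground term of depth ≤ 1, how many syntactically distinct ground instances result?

Ground terms of depth ≤ 1:
  Count level by level. With function symbols times/2, plus/2, the terms of depth ≤ k are the 1 constant together with each function applied to depth-≤(k−1) tuples, so N_k = 1 + N_{k-1}^2 + N_{k-1}^2.
  N_0 = 1
  N_1 = 1 + 1^2 + 1^2 = 3
  Explicitly: e, times(e, e), plus(e, e).
So there are 3 ground terms available for substitution.
The body mentions every one of the 2 quantified variables; since ground terms form a free algebra, no two substitutions collapse to the same formula.
Number of ground instances = 3^2 = 9.

9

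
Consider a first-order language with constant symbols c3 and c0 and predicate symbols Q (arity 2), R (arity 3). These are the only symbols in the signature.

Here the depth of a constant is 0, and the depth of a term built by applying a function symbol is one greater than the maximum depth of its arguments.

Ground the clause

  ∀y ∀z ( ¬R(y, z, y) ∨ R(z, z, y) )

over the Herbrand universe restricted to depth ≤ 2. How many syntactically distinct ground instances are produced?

4

Ground terms of depth ≤ 2:
  With no function symbols every ground term is a constant, so there are exactly 2 ground terms at every depth bound.
  N_0 = 2
  N_1 = 2
  N_2 = 2
  Explicitly: c3, c0.
So there are 2 ground terms available for substitution.
Each of y, z ranges independently over the available ground terms, and distinct assignments produce distinct instances.
Number of ground instances = 2^2 = 4.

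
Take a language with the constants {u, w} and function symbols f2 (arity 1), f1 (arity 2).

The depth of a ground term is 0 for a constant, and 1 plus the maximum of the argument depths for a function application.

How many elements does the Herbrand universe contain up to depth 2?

Write N_k for the number of ground terms of depth ≤ k. A term of depth ≤ k is either a constant or a function symbol applied to arguments of depth ≤ k−1, so N_k = 2 + N_{k-1} + N_{k-1}^2.
N_0 = 2
N_1 = 2 + 2 + 2^2 = 8
N_2 = 2 + 8 + 8^2 = 74

74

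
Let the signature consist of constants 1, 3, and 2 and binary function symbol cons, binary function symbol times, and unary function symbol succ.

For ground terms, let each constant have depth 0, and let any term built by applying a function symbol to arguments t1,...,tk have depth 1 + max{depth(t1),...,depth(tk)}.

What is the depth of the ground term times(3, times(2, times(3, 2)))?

3

depth(times(3, 2)) = 1 + max(0, 0) = 1
depth(times(2, times(3, 2))) = 1 + max(0, 1) = 2
depth(times(3, times(2, times(3, 2)))) = 1 + max(0, 2) = 3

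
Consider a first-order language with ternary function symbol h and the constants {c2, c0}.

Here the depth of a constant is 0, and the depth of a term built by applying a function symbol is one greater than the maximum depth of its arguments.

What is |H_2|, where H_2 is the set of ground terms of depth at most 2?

1002

Write N_k for the number of ground terms of depth ≤ k. A term of depth ≤ k is either a constant or a function symbol applied to arguments of depth ≤ k−1, so N_k = 2 + N_{k-1}^3.
N_0 = 2
N_1 = 2 + 2^3 = 10
N_2 = 2 + 10^3 = 1002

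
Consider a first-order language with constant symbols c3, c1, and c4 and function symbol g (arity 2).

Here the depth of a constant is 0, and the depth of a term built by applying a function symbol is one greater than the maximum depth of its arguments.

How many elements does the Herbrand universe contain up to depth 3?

21612

If N_k denotes the number of depth-≤k ground terms, the 3 constants give N_0 = 3, and each function symbol of arity r contributes N_{k-1}^r new terms at level k: N_k = 3 + N_{k-1}^2.
N_0 = 3
N_1 = 3 + 3^2 = 12
N_2 = 3 + 12^2 = 147
N_3 = 3 + 147^2 = 21612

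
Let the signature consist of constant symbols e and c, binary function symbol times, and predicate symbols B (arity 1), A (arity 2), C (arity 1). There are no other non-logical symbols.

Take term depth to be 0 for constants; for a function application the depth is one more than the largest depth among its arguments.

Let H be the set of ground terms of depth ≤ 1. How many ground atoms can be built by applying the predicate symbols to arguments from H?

48

First count ground terms of depth ≤ 1.
If N_k denotes the number of depth-≤k ground terms, the 2 constants give N_0 = 2, and each function symbol of arity r contributes N_{k-1}^r new terms at level k: N_k = 2 + N_{k-1}^2.
N_0 = 2
N_1 = 2 + 2^2 = 6
Explicitly: e, c, times(e, e), times(e, c), times(c, e), times(c, c).
So |H| = 6.
A ground atom is a predicate applied to a tuple of terms from H, so the count is the sum over predicates of |H|^arity:
  B: 6;  A: 6^2 = 36;  C: 6
Total ground atoms: 6 + 36 + 6 = 48.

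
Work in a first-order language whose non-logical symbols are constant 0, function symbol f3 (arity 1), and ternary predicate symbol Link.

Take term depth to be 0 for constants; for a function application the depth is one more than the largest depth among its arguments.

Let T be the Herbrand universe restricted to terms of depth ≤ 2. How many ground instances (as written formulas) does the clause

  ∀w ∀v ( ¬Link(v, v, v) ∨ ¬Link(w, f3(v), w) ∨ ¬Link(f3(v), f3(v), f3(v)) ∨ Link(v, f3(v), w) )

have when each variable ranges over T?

9

Ground terms of depth ≤ 2:
  Count level by level. With function symbols f3/1, the terms of depth ≤ k are the 1 constant together with each function applied to depth-≤(k−1) tuples, so N_k = 1 + N_{k-1}.
  N_0 = 1
  N_1 = 1 + 1 = 2
  N_2 = 1 + 2 = 3
  Explicitly: 0, f3(0), f3(f3(0)).
So there are 3 ground terms available for substitution.
There are 2 variables to instantiate (w, v), each occurring in at least one literal, so different choices give different ground instances.
Number of ground instances = 3^2 = 9.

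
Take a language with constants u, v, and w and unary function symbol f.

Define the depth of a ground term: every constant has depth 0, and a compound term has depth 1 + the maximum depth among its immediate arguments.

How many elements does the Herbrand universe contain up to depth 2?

Let N_k = |{terms of depth ≤ k}|. Then N_0 = 3 and N_k = 3 + N_{k-1} for k ≥ 1 (one summand per function symbol, arity giving the exponent).
N_0 = 3
N_1 = 3 + 3 = 6
N_2 = 3 + 6 = 9
Explicitly: u, v, w, f(u), f(v), f(w), f(f(u)), f(f(v)), f(f(w)).

9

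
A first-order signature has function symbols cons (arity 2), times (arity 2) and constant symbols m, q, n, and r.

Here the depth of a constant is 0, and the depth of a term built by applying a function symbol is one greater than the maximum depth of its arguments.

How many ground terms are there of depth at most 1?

36

Let N_k = |{terms of depth ≤ k}|. Then N_0 = 4 and N_k = 4 + N_{k-1}^2 + N_{k-1}^2 for k ≥ 1 (one summand per function symbol, arity giving the exponent).
N_0 = 4
N_1 = 4 + 4^2 + 4^2 = 36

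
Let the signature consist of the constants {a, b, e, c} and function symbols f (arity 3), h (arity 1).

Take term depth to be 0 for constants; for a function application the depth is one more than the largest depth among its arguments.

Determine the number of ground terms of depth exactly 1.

68

Let N_k = |{terms of depth ≤ k}|. Then N_0 = 4 and N_k = 4 + N_{k-1}^3 + N_{k-1} for k ≥ 1 (one summand per function symbol, arity giving the exponent).
N_0 = 4
N_1 = 4 + 4^3 + 4 = 72
Terms of depth exactly 1: N_1 − N_0 = 72 − 4 = 68.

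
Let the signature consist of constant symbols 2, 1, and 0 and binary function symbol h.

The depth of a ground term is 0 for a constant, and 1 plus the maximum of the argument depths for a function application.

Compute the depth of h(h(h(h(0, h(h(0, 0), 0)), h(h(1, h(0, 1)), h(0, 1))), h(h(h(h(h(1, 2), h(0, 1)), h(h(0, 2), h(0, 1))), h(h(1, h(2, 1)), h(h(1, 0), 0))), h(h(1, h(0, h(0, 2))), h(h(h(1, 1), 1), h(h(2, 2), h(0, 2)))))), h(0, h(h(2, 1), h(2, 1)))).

depth(h(0, 0)) = 1 + max(0, 0) = 1
depth(h(h(0, 0), 0)) = 1 + max(1, 0) = 2
depth(h(0, h(h(0, 0), 0))) = 1 + max(0, 2) = 3
depth(h(0, 1)) = 1 + max(0, 0) = 1
depth(h(1, h(0, 1))) = 1 + max(0, 1) = 2
depth(h(h(1, h(0, 1)), h(0, 1))) = 1 + max(2, 1) = 3
depth(h(h(0, h(h(0, 0), 0)), h(h(1, h(0, 1)), h(0, 1)))) = 1 + max(3, 3) = 4
depth(h(1, 2)) = 1 + max(0, 0) = 1
depth(h(h(1, 2), h(0, 1))) = 1 + max(1, 1) = 2
depth(h(0, 2)) = 1 + max(0, 0) = 1
depth(h(h(0, 2), h(0, 1))) = 1 + max(1, 1) = 2
depth(h(h(h(1, 2), h(0, 1)), h(h(0, 2), h(0, 1)))) = 1 + max(2, 2) = 3
depth(h(2, 1)) = 1 + max(0, 0) = 1
depth(h(1, h(2, 1))) = 1 + max(0, 1) = 2
depth(h(1, 0)) = 1 + max(0, 0) = 1
depth(h(h(1, 0), 0)) = 1 + max(1, 0) = 2
depth(h(h(1, h(2, 1)), h(h(1, 0), 0))) = 1 + max(2, 2) = 3
depth(h(h(h(h(1, 2), h(0, 1)), h(h(0, 2), h(0, 1))), h(h(1, h(2, 1)), h(h(1, 0), 0)))) = 1 + max(3, 3) = 4
depth(h(0, h(0, 2))) = 1 + max(0, 1) = 2
depth(h(1, h(0, h(0, 2)))) = 1 + max(0, 2) = 3
depth(h(1, 1)) = 1 + max(0, 0) = 1
depth(h(h(1, 1), 1)) = 1 + max(1, 0) = 2
depth(h(2, 2)) = 1 + max(0, 0) = 1
depth(h(h(2, 2), h(0, 2))) = 1 + max(1, 1) = 2
depth(h(h(h(1, 1), 1), h(h(2, 2), h(0, 2)))) = 1 + max(2, 2) = 3
depth(h(h(1, h(0, h(0, 2))), h(h(h(1, 1), 1), h(h(2, 2), h(0, 2))))) = 1 + max(3, 3) = 4
depth(h(h(h(h(h(1, 2), h(0, 1)), h(h(0, 2), h(0, 1))), h(h(1, h(2, 1)), h(h(1, 0), 0))), h(h(1, h(0, h(0, 2))), h(h(h(1, 1), 1), h(h(2, 2), h(0, 2)))))) = 1 + max(4, 4) = 5
depth(h(h(h(0, h(h(0, 0), 0)), h(h(1, h(0, 1)), h(0, 1))), h(h(h(h(h(1, 2), h(0, 1)), h(h(0, 2), h(0, 1))), h(h(1, h(2, 1)), h(h(1, 0), 0))), h(h(1, h(0, h(0, 2))), h(h(h(1, 1), 1), h(h(2, 2), h(0, 2))))))) = 1 + max(4, 5) = 6
depth(h(h(2, 1), h(2, 1))) = 1 + max(1, 1) = 2
depth(h(0, h(h(2, 1), h(2, 1)))) = 1 + max(0, 2) = 3
depth(h(h(h(h(0, h(h(0, 0), 0)), h(h(1, h(0, 1)), h(0, 1))), h(h(h(h(h(1, 2), h(0, 1)), h(h(0, 2), h(0, 1))), h(h(1, h(2, 1)), h(h(1, 0), 0))), h(h(1, h(0, h(0, 2))), h(h(h(1, 1), 1), h(h(2, 2), h(0, 2)))))), h(0, h(h(2, 1), h(2, 1))))) = 1 + max(6, 3) = 7

7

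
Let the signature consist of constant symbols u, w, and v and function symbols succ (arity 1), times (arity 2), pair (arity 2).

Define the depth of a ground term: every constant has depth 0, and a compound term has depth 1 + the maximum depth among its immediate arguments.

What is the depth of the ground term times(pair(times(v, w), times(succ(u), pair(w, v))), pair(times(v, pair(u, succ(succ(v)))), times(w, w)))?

depth(times(v, w)) = 1 + max(0, 0) = 1
depth(succ(u)) = 1 + depth(u) = 1 + 0 = 1
depth(pair(w, v)) = 1 + max(0, 0) = 1
depth(times(succ(u), pair(w, v))) = 1 + max(1, 1) = 2
depth(pair(times(v, w), times(succ(u), pair(w, v)))) = 1 + max(1, 2) = 3
depth(succ(v)) = 1 + depth(v) = 1 + 0 = 1
depth(succ(succ(v))) = 1 + depth(succ(v)) = 1 + 1 = 2
depth(pair(u, succ(succ(v)))) = 1 + max(0, 2) = 3
depth(times(v, pair(u, succ(succ(v))))) = 1 + max(0, 3) = 4
depth(times(w, w)) = 1 + max(0, 0) = 1
depth(pair(times(v, pair(u, succ(succ(v)))), times(w, w))) = 1 + max(4, 1) = 5
depth(times(pair(times(v, w), times(succ(u), pair(w, v))), pair(times(v, pair(u, succ(succ(v)))), times(w, w)))) = 1 + max(3, 5) = 6

6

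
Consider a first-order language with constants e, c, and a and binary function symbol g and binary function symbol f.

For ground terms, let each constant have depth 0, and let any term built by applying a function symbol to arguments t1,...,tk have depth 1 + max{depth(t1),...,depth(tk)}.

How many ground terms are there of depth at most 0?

Let N_k count ground terms of depth at most k. Each non-constant term of depth ≤ k is some function symbol applied to depth-≤(k−1) arguments, giving N_k = 3 + N_{k-1}^2 + N_{k-1}^2.
N_0 = 3
Explicitly: e, c, a.

3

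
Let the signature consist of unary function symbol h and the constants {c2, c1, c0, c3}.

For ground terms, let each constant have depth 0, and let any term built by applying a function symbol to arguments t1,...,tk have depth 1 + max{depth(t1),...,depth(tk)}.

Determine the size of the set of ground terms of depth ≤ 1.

If N_k denotes the number of depth-≤k ground terms, the 4 constants give N_0 = 4, and each function symbol of arity r contributes N_{k-1}^r new terms at level k: N_k = 4 + N_{k-1}.
N_0 = 4
N_1 = 4 + 4 = 8

8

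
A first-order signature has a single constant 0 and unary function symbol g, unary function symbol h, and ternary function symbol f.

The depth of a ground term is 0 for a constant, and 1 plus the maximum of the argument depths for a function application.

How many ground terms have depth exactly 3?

Let N_k count ground terms of depth at most k. Each non-constant term of depth ≤ k is some function symbol applied to depth-≤(k−1) arguments, giving N_k = 1 + N_{k-1} + N_{k-1} + N_{k-1}^3.
N_0 = 1
N_1 = 1 + 1 + 1 + 1^3 = 4
N_2 = 1 + 4 + 4 + 4^3 = 73
N_3 = 1 + 73 + 73 + 73^3 = 389164
Terms of depth exactly 3: N_3 − N_2 = 389164 − 73 = 389091.

389091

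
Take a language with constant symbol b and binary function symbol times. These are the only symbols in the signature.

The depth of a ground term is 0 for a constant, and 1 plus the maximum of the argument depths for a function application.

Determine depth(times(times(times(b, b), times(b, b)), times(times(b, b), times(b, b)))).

depth(times(b, b)) = 1 + max(0, 0) = 1
depth(times(times(b, b), times(b, b))) = 1 + max(1, 1) = 2
depth(times(times(times(b, b), times(b, b)), times(times(b, b), times(b, b)))) = 1 + max(2, 2) = 3

3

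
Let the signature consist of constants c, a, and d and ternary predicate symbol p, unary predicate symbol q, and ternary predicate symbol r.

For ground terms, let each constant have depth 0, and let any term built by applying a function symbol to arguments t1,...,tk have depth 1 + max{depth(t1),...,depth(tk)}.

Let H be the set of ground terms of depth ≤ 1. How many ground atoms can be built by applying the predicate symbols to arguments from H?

57

First count ground terms of depth ≤ 1.
With no function symbols every ground term is a constant, so there are exactly 3 ground terms at every depth bound.
N_0 = 3
N_1 = 3
So |H| = 3.
Ground atoms are formed by filling each argument slot of a predicate with a term from H, so an r-ary predicate gives |H|^r atoms:
  p: 3^3 = 27;  q: 3;  r: 3^3 = 27
Total ground atoms: 27 + 3 + 27 = 57.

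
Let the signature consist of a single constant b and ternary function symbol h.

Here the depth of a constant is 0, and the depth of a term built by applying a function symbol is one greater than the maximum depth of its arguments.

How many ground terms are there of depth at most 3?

Let N_k count ground terms of depth at most k. Each non-constant term of depth ≤ k is some function symbol applied to depth-≤(k−1) arguments, giving N_k = 1 + N_{k-1}^3.
N_0 = 1
N_1 = 1 + 1^3 = 2
N_2 = 1 + 2^3 = 9
N_3 = 1 + 9^3 = 730

730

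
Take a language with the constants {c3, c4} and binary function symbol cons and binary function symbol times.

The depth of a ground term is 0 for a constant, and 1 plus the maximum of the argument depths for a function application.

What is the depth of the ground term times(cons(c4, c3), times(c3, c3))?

depth(cons(c4, c3)) = 1 + max(0, 0) = 1
depth(times(c3, c3)) = 1 + max(0, 0) = 1
depth(times(cons(c4, c3), times(c3, c3))) = 1 + max(1, 1) = 2

2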